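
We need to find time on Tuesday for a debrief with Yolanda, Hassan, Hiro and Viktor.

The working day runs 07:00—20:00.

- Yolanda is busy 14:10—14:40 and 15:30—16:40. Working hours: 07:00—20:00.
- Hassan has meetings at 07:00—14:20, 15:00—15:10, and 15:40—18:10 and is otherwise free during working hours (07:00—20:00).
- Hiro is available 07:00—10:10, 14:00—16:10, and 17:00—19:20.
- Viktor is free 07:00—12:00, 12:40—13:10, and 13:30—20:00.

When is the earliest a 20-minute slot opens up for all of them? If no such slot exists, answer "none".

Yolanda free within 07:00–20:00: 07:00–14:10, 14:40–15:30, 16:40–20:00.
Hassan free within 07:00–20:00: 14:20–15:00, 15:10–15:40, 18:10–20:00.
Yolanda ∩ Hassan: 14:40–15:00, 15:10–15:30, 18:10–20:00.
Yolanda ∩ Hassan ∩ Hiro: 14:40–15:00, 15:10–15:30, 18:10–19:20.
Yolanda ∩ Hassan ∩ Hiro ∩ Viktor: 14:40–15:00, 15:10–15:30, 18:10–19:20.
Windows ≥ 20 min: 14:40–15:00, 15:10–15:30, 18:10–19:20.
Earliest such window starts at 14:40.

14:40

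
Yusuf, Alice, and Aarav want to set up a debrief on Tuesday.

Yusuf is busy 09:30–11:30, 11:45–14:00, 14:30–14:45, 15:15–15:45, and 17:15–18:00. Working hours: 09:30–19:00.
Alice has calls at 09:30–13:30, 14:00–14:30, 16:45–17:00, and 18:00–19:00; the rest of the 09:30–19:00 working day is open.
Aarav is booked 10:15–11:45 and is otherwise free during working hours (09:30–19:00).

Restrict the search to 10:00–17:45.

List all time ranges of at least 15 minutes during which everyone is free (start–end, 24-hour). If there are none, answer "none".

14:45–15:15, 15:45–16:45, 17:00–17:15

Yusuf free within 09:30–19:00: 11:30–11:45, 14:00–14:30, 14:45–15:15, 15:45–17:15, 18:00–19:00.
Alice free within 09:30–19:00: 13:30–14:00, 14:30–16:45, 17:00–18:00.
Aarav free within 09:30–19:00: 09:30–10:15, 11:45–19:00.
Yusuf ∩ Alice: 14:45–15:15, 15:45–16:45, 17:00–17:15.
Yusuf ∩ Alice ∩ Aarav: 14:45–15:15, 15:45–16:45, 17:00–17:15.
Restricted to 10:00–17:45: 14:45–15:15, 15:45–16:45, 17:00–17:15.
Windows ≥ 15 min: 14:45–15:15, 15:45–16:45, 17:00–17:15.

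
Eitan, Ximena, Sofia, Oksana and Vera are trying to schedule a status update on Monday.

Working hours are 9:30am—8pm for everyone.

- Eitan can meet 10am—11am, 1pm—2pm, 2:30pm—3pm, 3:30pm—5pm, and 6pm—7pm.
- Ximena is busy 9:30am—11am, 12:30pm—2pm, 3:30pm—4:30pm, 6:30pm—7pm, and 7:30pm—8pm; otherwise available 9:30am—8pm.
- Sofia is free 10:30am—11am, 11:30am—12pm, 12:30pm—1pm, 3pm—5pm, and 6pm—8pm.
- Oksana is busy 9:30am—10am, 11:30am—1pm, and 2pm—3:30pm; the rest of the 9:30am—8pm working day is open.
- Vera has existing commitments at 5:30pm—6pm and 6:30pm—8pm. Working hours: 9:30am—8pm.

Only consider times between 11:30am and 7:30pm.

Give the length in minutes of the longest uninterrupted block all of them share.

30 minutes

Ximena free within 09:30–20:00: 11:00–12:30, 14:00–15:30, 16:30–18:30, 19:00–19:30.
Oksana free within 09:30–20:00: 10:00–11:30, 13:00–14:00, 15:30–20:00.
Vera free within 09:30–20:00: 09:30–17:30, 18:00–18:30.
Eitan ∩ Ximena: 14:30–15:00, 16:30–17:00, 18:00–18:30.
Eitan ∩ Ximena ∩ Sofia: 16:30–17:00, 18:00–18:30.
Eitan ∩ Ximena ∩ Sofia ∩ Oksana: 16:30–17:00, 18:00–18:30.
Eitan ∩ Ximena ∩ Sofia ∩ Oksana ∩ Vera: 16:30–17:00, 18:00–18:30.
Restricted to 11:30–19:30: 16:30–17:00, 18:00–18:30.
Common window lengths: 30, 30 min; longest is 30.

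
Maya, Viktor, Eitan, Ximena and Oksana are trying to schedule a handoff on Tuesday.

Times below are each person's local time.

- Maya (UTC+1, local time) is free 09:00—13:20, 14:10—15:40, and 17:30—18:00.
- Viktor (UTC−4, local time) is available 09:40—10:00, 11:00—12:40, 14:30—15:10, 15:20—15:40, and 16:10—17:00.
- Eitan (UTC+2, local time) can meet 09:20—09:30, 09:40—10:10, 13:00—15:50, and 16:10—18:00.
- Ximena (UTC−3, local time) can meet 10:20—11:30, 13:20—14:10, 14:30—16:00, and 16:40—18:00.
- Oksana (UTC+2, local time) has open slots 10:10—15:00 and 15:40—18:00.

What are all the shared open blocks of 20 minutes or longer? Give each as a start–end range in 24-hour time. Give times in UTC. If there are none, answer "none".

none

Maya → UTC: 08:00–12:20, 13:10–14:40, 16:30–17:00.
Viktor → UTC: 13:40–14:00, 15:00–16:40, 18:30–19:10, 19:20–19:40, 20:10–21:00.
Eitan → UTC: 07:20–07:30, 07:40–08:10, 11:00–13:50, 14:10–16:00.
Ximena → UTC: 13:20–14:30, 16:20–17:10, 17:30–19:00, 19:40–21:00.
Oksana → UTC: 08:10–13:00, 13:40–16:00.
Maya ∩ Viktor: 13:40–14:00, 16:30–16:40.
Maya ∩ Viktor ∩ Eitan: 13:40–13:50.
Maya ∩ Viktor ∩ Eitan ∩ Ximena: 13:40–13:50.
Maya ∩ Viktor ∩ Eitan ∩ Ximena ∩ Oksana: 13:40–13:50.
Windows ≥ 20 min: (none).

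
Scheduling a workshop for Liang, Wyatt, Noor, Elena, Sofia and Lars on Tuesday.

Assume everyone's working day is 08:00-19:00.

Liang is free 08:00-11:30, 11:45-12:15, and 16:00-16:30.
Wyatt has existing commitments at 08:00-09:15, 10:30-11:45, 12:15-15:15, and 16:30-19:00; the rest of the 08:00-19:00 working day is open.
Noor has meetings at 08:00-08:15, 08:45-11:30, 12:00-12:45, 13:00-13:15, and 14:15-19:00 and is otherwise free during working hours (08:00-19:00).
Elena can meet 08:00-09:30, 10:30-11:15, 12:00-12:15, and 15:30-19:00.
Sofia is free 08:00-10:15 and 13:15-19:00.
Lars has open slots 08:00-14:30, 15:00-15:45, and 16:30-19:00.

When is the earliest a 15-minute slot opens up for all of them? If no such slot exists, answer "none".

Wyatt free within 08:00–19:00: 09:15–10:30, 11:45–12:15, 15:15–16:30.
Noor free within 08:00–19:00: 08:15–08:45, 11:30–12:00, 12:45–13:00, 13:15–14:15.
Liang ∩ Wyatt: 09:15–10:30, 11:45–12:15, 16:00–16:30.
Liang ∩ Wyatt ∩ Noor: 11:45–12:00.
Liang ∩ Wyatt ∩ Noor ∩ Elena: (none).
Liang ∩ Wyatt ∩ Noor ∩ Elena ∩ Sofia: (none).
Liang ∩ Wyatt ∩ Noor ∩ Elena ∩ Sofia ∩ Lars: (none).
Windows ≥ 15 min: (none).

none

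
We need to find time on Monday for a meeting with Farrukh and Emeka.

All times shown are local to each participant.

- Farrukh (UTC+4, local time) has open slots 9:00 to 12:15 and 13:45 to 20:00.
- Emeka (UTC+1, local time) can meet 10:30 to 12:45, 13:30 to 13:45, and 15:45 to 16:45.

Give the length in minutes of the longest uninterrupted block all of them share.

120 minutes

Farrukh → UTC: 05:00–08:15, 09:45–16:00.
Emeka → UTC: 09:30–11:45, 12:30–12:45, 14:45–15:45.
Farrukh ∩ Emeka: 09:45–11:45, 12:30–12:45, 14:45–15:45.
Common window lengths: 120, 15, 60 min; longest is 120.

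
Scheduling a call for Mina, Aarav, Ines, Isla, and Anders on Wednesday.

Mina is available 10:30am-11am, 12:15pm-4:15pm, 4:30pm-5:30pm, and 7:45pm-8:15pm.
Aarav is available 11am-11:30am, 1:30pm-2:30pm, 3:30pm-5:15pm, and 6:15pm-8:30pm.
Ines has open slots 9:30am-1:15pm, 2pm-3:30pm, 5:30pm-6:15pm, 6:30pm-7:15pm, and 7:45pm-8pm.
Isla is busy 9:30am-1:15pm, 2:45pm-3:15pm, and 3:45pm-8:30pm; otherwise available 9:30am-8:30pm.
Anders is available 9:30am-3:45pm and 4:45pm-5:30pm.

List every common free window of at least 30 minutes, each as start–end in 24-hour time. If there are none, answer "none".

14:00–14:30

Isla free within 09:30–20:30: 13:15–14:45, 15:15–15:45.
Mina ∩ Aarav: 13:30–14:30, 15:30–16:15, 16:30–17:15, 19:45–20:15.
Mina ∩ Aarav ∩ Ines: 14:00–14:30, 19:45–20:00.
Mina ∩ Aarav ∩ Ines ∩ Isla: 14:00–14:30.
Mina ∩ Aarav ∩ Ines ∩ Isla ∩ Anders: 14:00–14:30.
Windows ≥ 30 min: 14:00–14:30.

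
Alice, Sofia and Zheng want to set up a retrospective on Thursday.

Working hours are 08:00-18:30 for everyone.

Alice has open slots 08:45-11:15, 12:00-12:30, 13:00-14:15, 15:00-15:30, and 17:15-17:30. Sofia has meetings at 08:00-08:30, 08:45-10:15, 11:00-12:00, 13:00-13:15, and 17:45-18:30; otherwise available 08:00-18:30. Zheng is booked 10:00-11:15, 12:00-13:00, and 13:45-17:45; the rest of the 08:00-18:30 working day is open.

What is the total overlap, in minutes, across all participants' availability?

30 minutes

Sofia free within 08:00–18:30: 08:30–08:45, 10:15–11:00, 12:00–13:00, 13:15–17:45.
Zheng free within 08:00–18:30: 08:00–10:00, 11:15–12:00, 13:00–13:45, 17:45–18:30.
Alice ∩ Sofia: 10:15–11:00, 12:00–12:30, 13:15–14:15, 15:00–15:30, 17:15–17:30.
Alice ∩ Sofia ∩ Zheng: 13:15–13:45.
Total common minutes: 30.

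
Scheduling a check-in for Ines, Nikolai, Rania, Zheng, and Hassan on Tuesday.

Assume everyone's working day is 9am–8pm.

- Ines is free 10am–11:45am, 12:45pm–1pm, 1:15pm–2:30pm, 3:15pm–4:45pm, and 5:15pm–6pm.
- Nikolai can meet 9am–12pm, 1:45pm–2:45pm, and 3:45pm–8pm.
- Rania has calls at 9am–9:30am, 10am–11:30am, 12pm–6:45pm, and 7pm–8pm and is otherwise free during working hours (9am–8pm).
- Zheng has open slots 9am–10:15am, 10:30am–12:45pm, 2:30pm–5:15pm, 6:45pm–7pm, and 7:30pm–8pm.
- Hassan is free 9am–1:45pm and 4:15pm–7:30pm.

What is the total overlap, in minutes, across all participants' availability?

Rania free within 09:00–20:00: 09:30–10:00, 11:30–12:00, 18:45–19:00.
Ines ∩ Nikolai: 10:00–11:45, 13:45–14:30, 15:45–16:45, 17:15–18:00.
Ines ∩ Nikolai ∩ Rania: 11:30–11:45.
Ines ∩ Nikolai ∩ Rania ∩ Zheng: 11:30–11:45.
Ines ∩ Nikolai ∩ Rania ∩ Zheng ∩ Hassan: 11:30–11:45.
Total common minutes: 15.

15 minutes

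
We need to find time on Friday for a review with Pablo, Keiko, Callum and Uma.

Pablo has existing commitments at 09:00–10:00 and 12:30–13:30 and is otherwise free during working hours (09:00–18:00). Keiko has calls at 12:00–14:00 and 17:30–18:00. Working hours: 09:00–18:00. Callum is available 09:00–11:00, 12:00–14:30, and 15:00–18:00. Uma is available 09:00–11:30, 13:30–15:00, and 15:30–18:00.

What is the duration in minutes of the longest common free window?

Pablo free within 09:00–18:00: 10:00–12:30, 13:30–18:00.
Keiko free within 09:00–18:00: 09:00–12:00, 14:00–17:30.
Pablo ∩ Keiko: 10:00–12:00, 14:00–17:30.
Pablo ∩ Keiko ∩ Callum: 10:00–11:00, 14:00–14:30, 15:00–17:30.
Pablo ∩ Keiko ∩ Callum ∩ Uma: 10:00–11:00, 14:00–14:30, 15:30–17:30.
Common window lengths: 60, 30, 120 min; longest is 120.

120 minutes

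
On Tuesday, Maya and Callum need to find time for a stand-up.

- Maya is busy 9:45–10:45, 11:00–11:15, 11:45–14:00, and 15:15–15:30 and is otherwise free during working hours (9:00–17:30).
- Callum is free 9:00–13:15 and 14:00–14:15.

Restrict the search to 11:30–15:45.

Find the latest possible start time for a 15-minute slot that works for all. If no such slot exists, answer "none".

14:00

Maya free within 09:00–17:30: 09:00–09:45, 10:45–11:00, 11:15–11:45, 14:00–15:15, 15:30–17:30.
Maya ∩ Callum: 09:00–09:45, 10:45–11:00, 11:15–11:45, 14:00–14:15.
Restricted to 11:30–15:45: 11:30–11:45, 14:00–14:15.
Windows ≥ 15 min: 11:30–11:45, 14:00–14:15.
Latest start in the last window 14:00–14:15 is 14:15 − 15 min = 14:00.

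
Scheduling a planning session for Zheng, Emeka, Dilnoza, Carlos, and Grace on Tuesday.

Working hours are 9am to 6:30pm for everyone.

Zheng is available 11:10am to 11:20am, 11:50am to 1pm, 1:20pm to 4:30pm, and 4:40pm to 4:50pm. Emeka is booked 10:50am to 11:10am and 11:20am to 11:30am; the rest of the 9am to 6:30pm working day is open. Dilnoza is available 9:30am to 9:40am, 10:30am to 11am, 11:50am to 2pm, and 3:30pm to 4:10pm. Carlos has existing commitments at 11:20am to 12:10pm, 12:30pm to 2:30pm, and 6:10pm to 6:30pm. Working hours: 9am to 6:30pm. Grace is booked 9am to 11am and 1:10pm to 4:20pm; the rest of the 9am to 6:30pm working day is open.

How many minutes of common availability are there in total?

20 minutes

Emeka free within 09:00–18:30: 09:00–10:50, 11:10–11:20, 11:30–18:30.
Carlos free within 09:00–18:30: 09:00–11:20, 12:10–12:30, 14:30–18:10.
Grace free within 09:00–18:30: 11:00–13:10, 16:20–18:30.
Zheng ∩ Emeka: 11:10–11:20, 11:50–13:00, 13:20–16:30, 16:40–16:50.
Zheng ∩ Emeka ∩ Dilnoza: 11:50–13:00, 13:20–14:00, 15:30–16:10.
Zheng ∩ Emeka ∩ Dilnoza ∩ Carlos: 12:10–12:30, 15:30–16:10.
Zheng ∩ Emeka ∩ Dilnoza ∩ Carlos ∩ Grace: 12:10–12:30.
Total common minutes: 20.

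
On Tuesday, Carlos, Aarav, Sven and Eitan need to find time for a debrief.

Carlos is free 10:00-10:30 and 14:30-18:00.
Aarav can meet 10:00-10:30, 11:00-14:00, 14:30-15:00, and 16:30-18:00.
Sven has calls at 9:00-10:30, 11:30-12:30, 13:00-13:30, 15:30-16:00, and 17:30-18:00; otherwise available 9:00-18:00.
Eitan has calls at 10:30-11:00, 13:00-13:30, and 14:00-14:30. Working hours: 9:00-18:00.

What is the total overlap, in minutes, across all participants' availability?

Sven free within 09:00–18:00: 10:30–11:30, 12:30–13:00, 13:30–15:30, 16:00–17:30.
Eitan free within 09:00–18:00: 09:00–10:30, 11:00–13:00, 13:30–14:00, 14:30–18:00.
Carlos ∩ Aarav: 10:00–10:30, 14:30–15:00, 16:30–18:00.
Carlos ∩ Aarav ∩ Sven: 14:30–15:00, 16:30–17:30.
Carlos ∩ Aarav ∩ Sven ∩ Eitan: 14:30–15:00, 16:30–17:30.
Total common minutes: 30 + 60 = 90.

90 minutes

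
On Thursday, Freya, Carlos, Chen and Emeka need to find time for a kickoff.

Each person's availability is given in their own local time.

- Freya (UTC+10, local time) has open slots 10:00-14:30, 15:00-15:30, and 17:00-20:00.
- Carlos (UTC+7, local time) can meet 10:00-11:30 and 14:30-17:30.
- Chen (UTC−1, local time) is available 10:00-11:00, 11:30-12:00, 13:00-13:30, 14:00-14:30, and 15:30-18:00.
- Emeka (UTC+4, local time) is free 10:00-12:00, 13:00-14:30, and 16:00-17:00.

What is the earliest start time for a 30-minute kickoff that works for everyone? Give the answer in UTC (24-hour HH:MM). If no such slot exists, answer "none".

none

Freya → UTC: 00:00–04:30, 05:00–05:30, 07:00–10:00.
Carlos → UTC: 03:00–04:30, 07:30–10:30.
Chen → UTC: 11:00–12:00, 12:30–13:00, 14:00–14:30, 15:00–15:30, 16:30–19:00.
Emeka → UTC: 06:00–08:00, 09:00–10:30, 12:00–13:00.
Freya ∩ Carlos: 03:00–04:30, 07:30–10:00.
Freya ∩ Carlos ∩ Chen: (none).
Freya ∩ Carlos ∩ Chen ∩ Emeka: (none).
Windows ≥ 30 min: (none).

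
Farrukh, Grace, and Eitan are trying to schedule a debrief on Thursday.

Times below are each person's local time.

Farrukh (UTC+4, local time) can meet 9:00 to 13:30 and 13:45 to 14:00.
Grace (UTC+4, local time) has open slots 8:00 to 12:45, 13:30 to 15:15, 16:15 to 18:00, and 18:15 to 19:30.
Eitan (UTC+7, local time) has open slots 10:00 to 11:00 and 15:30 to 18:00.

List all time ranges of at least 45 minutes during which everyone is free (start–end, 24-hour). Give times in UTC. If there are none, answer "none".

none

Farrukh → UTC: 05:00–09:30, 09:45–10:00.
Grace → UTC: 04:00–08:45, 09:30–11:15, 12:15–14:00, 14:15–15:30.
Eitan → UTC: 03:00–04:00, 08:30–11:00.
Farrukh ∩ Grace: 05:00–08:45, 09:45–10:00.
Farrukh ∩ Grace ∩ Eitan: 08:30–08:45, 09:45–10:00.
Windows ≥ 45 min: (none).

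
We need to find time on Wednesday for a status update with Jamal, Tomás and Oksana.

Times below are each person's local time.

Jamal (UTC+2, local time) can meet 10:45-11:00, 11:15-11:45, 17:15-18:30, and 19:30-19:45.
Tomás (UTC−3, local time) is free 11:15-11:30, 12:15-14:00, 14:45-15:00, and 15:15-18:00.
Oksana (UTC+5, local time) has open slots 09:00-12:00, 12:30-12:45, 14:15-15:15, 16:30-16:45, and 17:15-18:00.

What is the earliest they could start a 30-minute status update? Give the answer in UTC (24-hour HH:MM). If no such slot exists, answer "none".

Jamal → UTC: 08:45–09:00, 09:15–09:45, 15:15–16:30, 17:30–17:45.
Tomás → UTC: 14:15–14:30, 15:15–17:00, 17:45–18:00, 18:15–21:00.
Oksana → UTC: 04:00–07:00, 07:30–07:45, 09:15–10:15, 11:30–11:45, 12:15–13:00.
Jamal ∩ Tomás: 15:15–16:30.
Jamal ∩ Tomás ∩ Oksana: (none).
Windows ≥ 30 min: (none).

none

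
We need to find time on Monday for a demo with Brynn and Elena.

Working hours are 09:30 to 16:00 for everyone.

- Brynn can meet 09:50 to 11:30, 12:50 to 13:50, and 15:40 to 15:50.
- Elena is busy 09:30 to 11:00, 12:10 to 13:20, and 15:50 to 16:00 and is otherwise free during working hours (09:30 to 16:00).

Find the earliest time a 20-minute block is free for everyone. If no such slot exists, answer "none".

11:00

Elena free within 09:30–16:00: 11:00–12:10, 13:20–15:50.
Brynn ∩ Elena: 11:00–11:30, 13:20–13:50, 15:40–15:50.
Windows ≥ 20 min: 11:00–11:30, 13:20–13:50.
Earliest such window starts at 11:00.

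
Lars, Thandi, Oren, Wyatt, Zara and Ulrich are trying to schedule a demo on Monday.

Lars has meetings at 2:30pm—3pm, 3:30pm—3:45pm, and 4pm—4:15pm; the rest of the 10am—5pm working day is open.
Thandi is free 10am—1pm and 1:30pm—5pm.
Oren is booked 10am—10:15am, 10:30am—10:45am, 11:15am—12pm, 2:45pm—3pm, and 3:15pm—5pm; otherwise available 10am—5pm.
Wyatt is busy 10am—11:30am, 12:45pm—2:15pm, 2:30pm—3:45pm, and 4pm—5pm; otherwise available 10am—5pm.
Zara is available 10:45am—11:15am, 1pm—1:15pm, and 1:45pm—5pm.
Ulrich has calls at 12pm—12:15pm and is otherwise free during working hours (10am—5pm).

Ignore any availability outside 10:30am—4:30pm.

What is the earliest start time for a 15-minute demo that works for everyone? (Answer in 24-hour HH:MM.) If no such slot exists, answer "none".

Lars free within 10:00–17:00: 10:00–14:30, 15:00–15:30, 15:45–16:00, 16:15–17:00.
Oren free within 10:00–17:00: 10:15–10:30, 10:45–11:15, 12:00–14:45, 15:00–15:15.
Wyatt free within 10:00–17:00: 11:30–12:45, 14:15–14:30, 15:45–16:00.
Ulrich free within 10:00–17:00: 10:00–12:00, 12:15–17:00.
Lars ∩ Thandi: 10:00–13:00, 13:30–14:30, 15:00–15:30, 15:45–16:00, 16:15–17:00.
Lars ∩ Thandi ∩ Oren: 10:15–10:30, 10:45–11:15, 12:00–13:00, 13:30–14:30, 15:00–15:15.
Lars ∩ Thandi ∩ Oren ∩ Wyatt: 12:00–12:45, 14:15–14:30.
Lars ∩ Thandi ∩ Oren ∩ Wyatt ∩ Zara: 14:15–14:30.
Lars ∩ Thandi ∩ Oren ∩ Wyatt ∩ Zara ∩ Ulrich: 14:15–14:30.
Restricted to 10:30–16:30: 14:15–14:30.
Windows ≥ 15 min: 14:15–14:30.
Earliest such window starts at 14:15.

14:15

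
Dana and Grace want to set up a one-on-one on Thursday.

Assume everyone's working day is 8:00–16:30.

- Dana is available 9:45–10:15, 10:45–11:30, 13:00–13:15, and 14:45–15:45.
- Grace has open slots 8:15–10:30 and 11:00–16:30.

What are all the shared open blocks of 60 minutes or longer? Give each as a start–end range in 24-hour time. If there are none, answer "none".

14:45–15:45

Dana ∩ Grace: 09:45–10:15, 11:00–11:30, 13:00–13:15, 14:45–15:45.
Windows ≥ 60 min: 14:45–15:45.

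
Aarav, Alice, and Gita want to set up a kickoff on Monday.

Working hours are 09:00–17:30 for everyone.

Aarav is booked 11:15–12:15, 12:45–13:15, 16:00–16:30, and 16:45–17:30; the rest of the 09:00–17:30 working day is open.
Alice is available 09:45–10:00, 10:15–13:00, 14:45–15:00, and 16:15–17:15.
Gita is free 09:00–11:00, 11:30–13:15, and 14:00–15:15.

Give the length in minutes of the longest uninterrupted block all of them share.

Aarav free within 09:00–17:30: 09:00–11:15, 12:15–12:45, 13:15–16:00, 16:30–16:45.
Aarav ∩ Alice: 09:45–10:00, 10:15–11:15, 12:15–12:45, 14:45–15:00, 16:30–16:45.
Aarav ∩ Alice ∩ Gita: 09:45–10:00, 10:15–11:00, 12:15–12:45, 14:45–15:00.
Common window lengths: 15, 45, 30, 15 min; longest is 45.

45 minutes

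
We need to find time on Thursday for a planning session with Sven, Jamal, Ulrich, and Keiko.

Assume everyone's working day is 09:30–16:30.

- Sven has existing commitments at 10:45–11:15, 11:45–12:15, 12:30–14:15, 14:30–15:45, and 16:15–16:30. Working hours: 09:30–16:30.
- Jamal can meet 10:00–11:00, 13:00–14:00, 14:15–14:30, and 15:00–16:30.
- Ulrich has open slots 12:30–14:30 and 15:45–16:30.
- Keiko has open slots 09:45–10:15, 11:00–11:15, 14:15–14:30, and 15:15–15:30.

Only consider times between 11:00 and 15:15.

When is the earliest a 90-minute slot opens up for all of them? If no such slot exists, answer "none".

Sven free within 09:30–16:30: 09:30–10:45, 11:15–11:45, 12:15–12:30, 14:15–14:30, 15:45–16:15.
Sven ∩ Jamal: 10:00–10:45, 14:15–14:30, 15:45–16:15.
Sven ∩ Jamal ∩ Ulrich: 14:15–14:30, 15:45–16:15.
Sven ∩ Jamal ∩ Ulrich ∩ Keiko: 14:15–14:30.
Restricted to 11:00–15:15: 14:15–14:30.
Windows ≥ 90 min: (none).

none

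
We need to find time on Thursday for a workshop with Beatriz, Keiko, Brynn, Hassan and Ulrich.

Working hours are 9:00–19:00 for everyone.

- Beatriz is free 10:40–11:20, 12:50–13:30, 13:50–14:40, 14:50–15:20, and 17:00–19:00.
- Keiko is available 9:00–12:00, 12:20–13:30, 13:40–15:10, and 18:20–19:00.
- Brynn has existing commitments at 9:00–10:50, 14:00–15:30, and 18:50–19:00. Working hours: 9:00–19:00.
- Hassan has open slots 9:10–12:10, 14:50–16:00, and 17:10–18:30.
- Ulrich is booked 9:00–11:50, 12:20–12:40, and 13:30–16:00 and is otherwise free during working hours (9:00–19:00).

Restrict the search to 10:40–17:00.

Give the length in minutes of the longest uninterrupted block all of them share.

0 minutes

Brynn free within 09:00–19:00: 10:50–14:00, 15:30–18:50.
Ulrich free within 09:00–19:00: 11:50–12:20, 12:40–13:30, 16:00–19:00.
Beatriz ∩ Keiko: 10:40–11:20, 12:50–13:30, 13:50–14:40, 14:50–15:10, 18:20–19:00.
Beatriz ∩ Keiko ∩ Brynn: 10:50–11:20, 12:50–13:30, 13:50–14:00, 18:20–18:50.
Beatriz ∩ Keiko ∩ Brynn ∩ Hassan: 10:50–11:20, 18:20–18:30.
Beatriz ∩ Keiko ∩ Brynn ∩ Hassan ∩ Ulrich: 18:20–18:30.
Restricted to 10:40–17:00: (none).
No common window.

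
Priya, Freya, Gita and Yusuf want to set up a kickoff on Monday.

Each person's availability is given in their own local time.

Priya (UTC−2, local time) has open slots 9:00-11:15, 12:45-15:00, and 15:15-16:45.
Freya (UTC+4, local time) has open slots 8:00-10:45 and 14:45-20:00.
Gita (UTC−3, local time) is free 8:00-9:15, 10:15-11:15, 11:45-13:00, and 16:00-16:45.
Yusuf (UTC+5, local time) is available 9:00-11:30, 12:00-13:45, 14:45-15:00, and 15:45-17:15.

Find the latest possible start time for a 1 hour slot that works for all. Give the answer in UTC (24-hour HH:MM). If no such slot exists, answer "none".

Priya → UTC: 11:00–13:15, 14:45–17:00, 17:15–18:45.
Freya → UTC: 04:00–06:45, 10:45–16:00.
Gita → UTC: 11:00–12:15, 13:15–14:15, 14:45–16:00, 19:00–19:45.
Yusuf → UTC: 04:00–06:30, 07:00–08:45, 09:45–10:00, 10:45–12:15.
Priya ∩ Freya: 11:00–13:15, 14:45–16:00.
Priya ∩ Freya ∩ Gita: 11:00–12:15, 14:45–16:00.
Priya ∩ Freya ∩ Gita ∩ Yusuf: 11:00–12:15.
Windows ≥ 60 min: 11:00–12:15.
Latest start in the last window 11:00–12:15 is 12:15 − 60 min = 11:15.

11:15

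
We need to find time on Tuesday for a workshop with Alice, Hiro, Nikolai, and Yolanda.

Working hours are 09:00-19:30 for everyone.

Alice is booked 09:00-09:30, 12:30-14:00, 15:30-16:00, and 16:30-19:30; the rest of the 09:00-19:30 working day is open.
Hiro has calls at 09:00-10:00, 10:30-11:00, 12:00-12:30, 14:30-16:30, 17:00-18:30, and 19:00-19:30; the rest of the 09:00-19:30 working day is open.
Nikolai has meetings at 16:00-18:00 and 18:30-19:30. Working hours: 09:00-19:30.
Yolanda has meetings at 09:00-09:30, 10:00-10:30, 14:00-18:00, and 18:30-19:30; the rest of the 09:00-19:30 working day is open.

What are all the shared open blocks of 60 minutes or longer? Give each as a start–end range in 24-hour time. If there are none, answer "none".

11:00–12:00

Alice free within 09:00–19:30: 09:30–12:30, 14:00–15:30, 16:00–16:30.
Hiro free within 09:00–19:30: 10:00–10:30, 11:00–12:00, 12:30–14:30, 16:30–17:00, 18:30–19:00.
Nikolai free within 09:00–19:30: 09:00–16:00, 18:00–18:30.
Yolanda free within 09:00–19:30: 09:30–10:00, 10:30–14:00, 18:00–18:30.
Alice ∩ Hiro: 10:00–10:30, 11:00–12:00, 14:00–14:30.
Alice ∩ Hiro ∩ Nikolai: 10:00–10:30, 11:00–12:00, 14:00–14:30.
Alice ∩ Hiro ∩ Nikolai ∩ Yolanda: 11:00–12:00.
Windows ≥ 60 min: 11:00–12:00.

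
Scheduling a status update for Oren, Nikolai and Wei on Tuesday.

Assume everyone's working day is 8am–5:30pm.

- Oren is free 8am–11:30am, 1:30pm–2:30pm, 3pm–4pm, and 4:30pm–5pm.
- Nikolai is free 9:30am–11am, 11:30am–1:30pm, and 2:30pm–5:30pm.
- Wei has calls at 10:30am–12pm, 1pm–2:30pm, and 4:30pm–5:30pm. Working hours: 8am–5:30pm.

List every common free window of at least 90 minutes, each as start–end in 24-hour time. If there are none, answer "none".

Wei free within 08:00–17:30: 08:00–10:30, 12:00–13:00, 14:30–16:30.
Oren ∩ Nikolai: 09:30–11:00, 15:00–16:00, 16:30–17:00.
Oren ∩ Nikolai ∩ Wei: 09:30–10:30, 15:00–16:00.
Windows ≥ 90 min: (none).

none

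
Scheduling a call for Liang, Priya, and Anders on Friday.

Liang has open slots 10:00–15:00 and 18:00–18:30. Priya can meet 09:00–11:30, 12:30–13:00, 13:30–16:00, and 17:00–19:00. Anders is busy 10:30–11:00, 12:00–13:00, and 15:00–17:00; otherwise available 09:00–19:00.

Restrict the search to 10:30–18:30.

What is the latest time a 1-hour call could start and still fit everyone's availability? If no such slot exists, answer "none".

14:00

Anders free within 09:00–19:00: 09:00–10:30, 11:00–12:00, 13:00–15:00, 17:00–19:00.
Liang ∩ Priya: 10:00–11:30, 12:30–13:00, 13:30–15:00, 18:00–18:30.
Liang ∩ Priya ∩ Anders: 10:00–10:30, 11:00–11:30, 13:30–15:00, 18:00–18:30.
Restricted to 10:30–18:30: 11:00–11:30, 13:30–15:00, 18:00–18:30.
Windows ≥ 60 min: 13:30–15:00.
Latest start in the last window 13:30–15:00 is 15:00 − 60 min = 14:00.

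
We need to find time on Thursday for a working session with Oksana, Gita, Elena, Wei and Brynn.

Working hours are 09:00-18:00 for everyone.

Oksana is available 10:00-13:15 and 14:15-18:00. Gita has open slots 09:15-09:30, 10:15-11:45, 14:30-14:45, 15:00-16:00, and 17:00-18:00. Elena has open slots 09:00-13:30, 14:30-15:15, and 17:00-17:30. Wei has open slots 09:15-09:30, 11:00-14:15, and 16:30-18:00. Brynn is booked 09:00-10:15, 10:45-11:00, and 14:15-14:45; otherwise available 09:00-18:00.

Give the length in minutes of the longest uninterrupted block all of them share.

Brynn free within 09:00–18:00: 10:15–10:45, 11:00–14:15, 14:45–18:00.
Oksana ∩ Gita: 10:15–11:45, 14:30–14:45, 15:00–16:00, 17:00–18:00.
Oksana ∩ Gita ∩ Elena: 10:15–11:45, 14:30–14:45, 15:00–15:15, 17:00–17:30.
Oksana ∩ Gita ∩ Elena ∩ Wei: 11:00–11:45, 17:00–17:30.
Oksana ∩ Gita ∩ Elena ∩ Wei ∩ Brynn: 11:00–11:45, 17:00–17:30.
Common window lengths: 45, 30 min; longest is 45.

45 minutes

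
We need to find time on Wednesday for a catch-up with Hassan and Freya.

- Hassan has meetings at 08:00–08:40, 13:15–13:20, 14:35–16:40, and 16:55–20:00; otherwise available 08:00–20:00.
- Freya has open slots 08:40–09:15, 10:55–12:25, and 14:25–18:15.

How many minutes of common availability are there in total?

150 minutes

Hassan free within 08:00–20:00: 08:40–13:15, 13:20–14:35, 16:40–16:55.
Hassan ∩ Freya: 08:40–09:15, 10:55–12:25, 14:25–14:35, 16:40–16:55.
Total common minutes: 35 + 90 + 10 + 15 = 150.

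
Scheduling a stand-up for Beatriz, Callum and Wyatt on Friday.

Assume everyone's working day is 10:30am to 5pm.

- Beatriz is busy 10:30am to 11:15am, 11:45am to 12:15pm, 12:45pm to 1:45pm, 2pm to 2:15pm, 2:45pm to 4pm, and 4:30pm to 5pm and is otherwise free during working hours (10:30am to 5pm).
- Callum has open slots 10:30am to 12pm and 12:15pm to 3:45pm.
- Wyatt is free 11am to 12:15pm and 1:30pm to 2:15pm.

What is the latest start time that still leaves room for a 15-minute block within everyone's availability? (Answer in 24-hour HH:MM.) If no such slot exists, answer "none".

Beatriz free within 10:30–17:00: 11:15–11:45, 12:15–12:45, 13:45–14:00, 14:15–14:45, 16:00–16:30.
Beatriz ∩ Callum: 11:15–11:45, 12:15–12:45, 13:45–14:00, 14:15–14:45.
Beatriz ∩ Callum ∩ Wyatt: 11:15–11:45, 13:45–14:00.
Windows ≥ 15 min: 11:15–11:45, 13:45–14:00.
Latest start in the last window 13:45–14:00 is 14:00 − 15 min = 13:45.

13:45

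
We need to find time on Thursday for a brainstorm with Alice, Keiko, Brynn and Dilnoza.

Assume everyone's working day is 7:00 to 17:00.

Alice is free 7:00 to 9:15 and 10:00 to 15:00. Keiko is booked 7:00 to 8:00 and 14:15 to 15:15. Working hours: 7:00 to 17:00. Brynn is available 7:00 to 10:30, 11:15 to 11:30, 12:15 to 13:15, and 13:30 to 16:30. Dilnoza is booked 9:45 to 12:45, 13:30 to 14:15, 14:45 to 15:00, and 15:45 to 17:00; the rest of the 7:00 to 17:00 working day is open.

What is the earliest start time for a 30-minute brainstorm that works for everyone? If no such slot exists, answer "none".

08:00

Keiko free within 07:00–17:00: 08:00–14:15, 15:15–17:00.
Dilnoza free within 07:00–17:00: 07:00–09:45, 12:45–13:30, 14:15–14:45, 15:00–15:45.
Alice ∩ Keiko: 08:00–09:15, 10:00–14:15.
Alice ∩ Keiko ∩ Brynn: 08:00–09:15, 10:00–10:30, 11:15–11:30, 12:15–13:15, 13:30–14:15.
Alice ∩ Keiko ∩ Brynn ∩ Dilnoza: 08:00–09:15, 12:45–13:15.
Windows ≥ 30 min: 08:00–09:15, 12:45–13:15.
Earliest such window starts at 08:00.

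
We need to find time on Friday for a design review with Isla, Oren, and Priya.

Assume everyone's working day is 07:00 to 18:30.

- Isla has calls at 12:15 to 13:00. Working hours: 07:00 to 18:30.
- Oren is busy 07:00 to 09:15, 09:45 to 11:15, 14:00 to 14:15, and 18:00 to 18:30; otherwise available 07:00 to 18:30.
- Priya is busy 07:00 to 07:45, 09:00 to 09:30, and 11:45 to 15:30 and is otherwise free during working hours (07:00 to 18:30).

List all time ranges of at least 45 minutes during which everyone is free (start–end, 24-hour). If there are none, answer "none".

15:30–18:00

Isla free within 07:00–18:30: 07:00–12:15, 13:00–18:30.
Oren free within 07:00–18:30: 09:15–09:45, 11:15–14:00, 14:15–18:00.
Priya free within 07:00–18:30: 07:45–09:00, 09:30–11:45, 15:30–18:30.
Isla ∩ Oren: 09:15–09:45, 11:15–12:15, 13:00–14:00, 14:15–18:00.
Isla ∩ Oren ∩ Priya: 09:30–09:45, 11:15–11:45, 15:30–18:00.
Windows ≥ 45 min: 15:30–18:00.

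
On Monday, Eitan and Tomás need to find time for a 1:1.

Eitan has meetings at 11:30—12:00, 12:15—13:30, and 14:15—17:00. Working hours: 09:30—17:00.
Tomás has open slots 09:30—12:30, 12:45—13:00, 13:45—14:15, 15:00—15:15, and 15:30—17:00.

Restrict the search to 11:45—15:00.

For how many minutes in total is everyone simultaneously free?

45 minutes

Eitan free within 09:30–17:00: 09:30–11:30, 12:00–12:15, 13:30–14:15.
Eitan ∩ Tomás: 09:30–11:30, 12:00–12:15, 13:45–14:15.
Restricted to 11:45–15:00: 12:00–12:15, 13:45–14:15.
Total common minutes: 15 + 30 = 45.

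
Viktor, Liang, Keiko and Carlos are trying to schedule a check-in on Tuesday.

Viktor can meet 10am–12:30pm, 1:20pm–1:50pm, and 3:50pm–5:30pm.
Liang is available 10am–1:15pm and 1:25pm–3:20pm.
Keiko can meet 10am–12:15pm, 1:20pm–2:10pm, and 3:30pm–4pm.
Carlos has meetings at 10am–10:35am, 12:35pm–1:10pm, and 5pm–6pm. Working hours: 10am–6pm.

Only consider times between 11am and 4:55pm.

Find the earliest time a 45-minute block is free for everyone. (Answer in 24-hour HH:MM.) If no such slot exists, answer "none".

Carlos free within 10:00–18:00: 10:35–12:35, 13:10–17:00.
Viktor ∩ Liang: 10:00–12:30, 13:25–13:50.
Viktor ∩ Liang ∩ Keiko: 10:00–12:15, 13:25–13:50.
Viktor ∩ Liang ∩ Keiko ∩ Carlos: 10:35–12:15, 13:25–13:50.
Restricted to 11:00–16:55: 11:00–12:15, 13:25–13:50.
Windows ≥ 45 min: 11:00–12:15.
Earliest such window starts at 11:00.

11:00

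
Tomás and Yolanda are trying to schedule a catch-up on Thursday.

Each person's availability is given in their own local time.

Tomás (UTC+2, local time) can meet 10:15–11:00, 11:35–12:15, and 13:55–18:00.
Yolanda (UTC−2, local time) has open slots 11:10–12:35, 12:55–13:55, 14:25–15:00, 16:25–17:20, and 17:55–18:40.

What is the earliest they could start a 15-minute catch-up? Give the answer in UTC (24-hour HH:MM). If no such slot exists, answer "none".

13:10

Tomás → UTC: 08:15–09:00, 09:35–10:15, 11:55–16:00.
Yolanda → UTC: 13:10–14:35, 14:55–15:55, 16:25–17:00, 18:25–19:20, 19:55–20:40.
Tomás ∩ Yolanda: 13:10–14:35, 14:55–15:55.
Windows ≥ 15 min: 13:10–14:35, 14:55–15:55.
Earliest such window starts at 13:10.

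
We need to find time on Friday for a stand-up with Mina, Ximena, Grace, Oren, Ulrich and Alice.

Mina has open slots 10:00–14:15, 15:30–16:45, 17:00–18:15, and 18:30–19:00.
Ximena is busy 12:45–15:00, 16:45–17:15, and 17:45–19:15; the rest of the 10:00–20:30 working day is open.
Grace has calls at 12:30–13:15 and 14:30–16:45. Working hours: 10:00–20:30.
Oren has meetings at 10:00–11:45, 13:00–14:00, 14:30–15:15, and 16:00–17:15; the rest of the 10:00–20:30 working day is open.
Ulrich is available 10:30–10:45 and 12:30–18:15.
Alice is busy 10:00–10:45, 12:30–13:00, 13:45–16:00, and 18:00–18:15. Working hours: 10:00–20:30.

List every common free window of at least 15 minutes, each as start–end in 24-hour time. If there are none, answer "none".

Ximena free within 10:00–20:30: 10:00–12:45, 15:00–16:45, 17:15–17:45, 19:15–20:30.
Grace free within 10:00–20:30: 10:00–12:30, 13:15–14:30, 16:45–20:30.
Oren free within 10:00–20:30: 11:45–13:00, 14:00–14:30, 15:15–16:00, 17:15–20:30.
Alice free within 10:00–20:30: 10:45–12:30, 13:00–13:45, 16:00–18:00, 18:15–20:30.
Mina ∩ Ximena: 10:00–12:45, 15:30–16:45, 17:15–17:45.
Mina ∩ Ximena ∩ Grace: 10:00–12:30, 17:15–17:45.
Mina ∩ Ximena ∩ Grace ∩ Oren: 11:45–12:30, 17:15–17:45.
Mina ∩ Ximena ∩ Grace ∩ Oren ∩ Ulrich: 17:15–17:45.
Mina ∩ Ximena ∩ Grace ∩ Oren ∩ Ulrich ∩ Alice: 17:15–17:45.
Windows ≥ 15 min: 17:15–17:45.

17:15–17:45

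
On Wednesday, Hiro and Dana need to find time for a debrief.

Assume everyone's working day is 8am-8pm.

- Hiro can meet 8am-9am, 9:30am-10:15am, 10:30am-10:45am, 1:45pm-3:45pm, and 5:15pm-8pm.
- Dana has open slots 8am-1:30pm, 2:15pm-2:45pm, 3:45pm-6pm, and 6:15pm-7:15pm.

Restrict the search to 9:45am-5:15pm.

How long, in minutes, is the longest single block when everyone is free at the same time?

Hiro ∩ Dana: 08:00–09:00, 09:30–10:15, 10:30–10:45, 14:15–14:45, 17:15–18:00, 18:15–19:15.
Restricted to 09:45–17:15: 09:45–10:15, 10:30–10:45, 14:15–14:45.
Common window lengths: 30, 15, 30 min; longest is 30.

30 minutes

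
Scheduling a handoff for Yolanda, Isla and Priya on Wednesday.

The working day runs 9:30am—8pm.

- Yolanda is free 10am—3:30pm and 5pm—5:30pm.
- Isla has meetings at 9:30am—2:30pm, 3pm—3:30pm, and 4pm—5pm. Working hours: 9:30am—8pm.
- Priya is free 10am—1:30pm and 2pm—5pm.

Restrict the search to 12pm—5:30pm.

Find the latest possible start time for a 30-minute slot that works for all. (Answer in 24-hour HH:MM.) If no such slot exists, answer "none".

14:30

Isla free within 09:30–20:00: 14:30–15:00, 15:30–16:00, 17:00–20:00.
Yolanda ∩ Isla: 14:30–15:00, 17:00–17:30.
Yolanda ∩ Isla ∩ Priya: 14:30–15:00.
Restricted to 12:00–17:30: 14:30–15:00.
Windows ≥ 30 min: 14:30–15:00.
Latest start in the last window 14:30–15:00 is 15:00 − 30 min = 14:30.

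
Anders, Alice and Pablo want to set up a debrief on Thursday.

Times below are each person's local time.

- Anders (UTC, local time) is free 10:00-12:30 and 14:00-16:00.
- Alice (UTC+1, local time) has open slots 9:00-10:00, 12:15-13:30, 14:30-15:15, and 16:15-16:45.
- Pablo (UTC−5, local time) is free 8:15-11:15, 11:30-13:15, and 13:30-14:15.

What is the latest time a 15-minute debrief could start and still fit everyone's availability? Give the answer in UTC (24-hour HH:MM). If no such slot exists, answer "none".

15:30

Anders → UTC: 10:00–12:30, 14:00–16:00.
Alice → UTC: 08:00–09:00, 11:15–12:30, 13:30–14:15, 15:15–15:45.
Pablo → UTC: 13:15–16:15, 16:30–18:15, 18:30–19:15.
Anders ∩ Alice: 11:15–12:30, 14:00–14:15, 15:15–15:45.
Anders ∩ Alice ∩ Pablo: 14:00–14:15, 15:15–15:45.
Windows ≥ 15 min: 14:00–14:15, 15:15–15:45.
Latest start in the last window 15:15–15:45 is 15:45 − 15 min = 15:30.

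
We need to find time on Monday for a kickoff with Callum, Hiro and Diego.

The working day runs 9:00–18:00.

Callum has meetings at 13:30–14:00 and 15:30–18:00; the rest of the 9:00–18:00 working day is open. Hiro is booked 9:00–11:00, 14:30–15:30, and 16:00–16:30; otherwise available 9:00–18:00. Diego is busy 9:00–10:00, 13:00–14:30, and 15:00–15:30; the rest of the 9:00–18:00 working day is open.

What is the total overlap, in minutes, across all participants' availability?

Callum free within 09:00–18:00: 09:00–13:30, 14:00–15:30.
Hiro free within 09:00–18:00: 11:00–14:30, 15:30–16:00, 16:30–18:00.
Diego free within 09:00–18:00: 10:00–13:00, 14:30–15:00, 15:30–18:00.
Callum ∩ Hiro: 11:00–13:30, 14:00–14:30.
Callum ∩ Hiro ∩ Diego: 11:00–13:00.
Total common minutes: 120.

120 minutes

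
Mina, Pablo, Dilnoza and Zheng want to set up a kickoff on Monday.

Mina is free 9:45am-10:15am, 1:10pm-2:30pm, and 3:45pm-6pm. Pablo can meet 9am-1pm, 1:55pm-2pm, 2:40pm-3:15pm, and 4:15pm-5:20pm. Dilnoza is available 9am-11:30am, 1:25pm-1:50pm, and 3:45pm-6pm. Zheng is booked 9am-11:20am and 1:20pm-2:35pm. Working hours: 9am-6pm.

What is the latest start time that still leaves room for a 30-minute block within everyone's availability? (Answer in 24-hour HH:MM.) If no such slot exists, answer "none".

Zheng free within 09:00–18:00: 11:20–13:20, 14:35–18:00.
Mina ∩ Pablo: 09:45–10:15, 13:55–14:00, 16:15–17:20.
Mina ∩ Pablo ∩ Dilnoza: 09:45–10:15, 16:15–17:20.
Mina ∩ Pablo ∩ Dilnoza ∩ Zheng: 16:15–17:20.
Windows ≥ 30 min: 16:15–17:20.
Latest start in the last window 16:15–17:20 is 17:20 − 30 min = 16:50.

16:50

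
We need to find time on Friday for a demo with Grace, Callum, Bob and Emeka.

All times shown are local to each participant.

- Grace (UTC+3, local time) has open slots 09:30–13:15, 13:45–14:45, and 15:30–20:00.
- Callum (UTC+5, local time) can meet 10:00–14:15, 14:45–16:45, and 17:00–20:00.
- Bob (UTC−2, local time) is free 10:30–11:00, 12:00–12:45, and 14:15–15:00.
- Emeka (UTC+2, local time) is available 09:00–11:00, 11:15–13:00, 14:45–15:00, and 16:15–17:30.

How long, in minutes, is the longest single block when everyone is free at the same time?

Grace → UTC: 06:30–10:15, 10:45–11:45, 12:30–17:00.
Callum → UTC: 05:00–09:15, 09:45–11:45, 12:00–15:00.
Bob → UTC: 12:30–13:00, 14:00–14:45, 16:15–17:00.
Emeka → UTC: 07:00–09:00, 09:15–11:00, 12:45–13:00, 14:15–15:30.
Grace ∩ Callum: 06:30–09:15, 09:45–10:15, 10:45–11:45, 12:30–15:00.
Grace ∩ Callum ∩ Bob: 12:30–13:00, 14:00–14:45.
Grace ∩ Callum ∩ Bob ∩ Emeka: 12:45–13:00, 14:15–14:45.
Common window lengths: 15, 30 min; longest is 30.

30 minutes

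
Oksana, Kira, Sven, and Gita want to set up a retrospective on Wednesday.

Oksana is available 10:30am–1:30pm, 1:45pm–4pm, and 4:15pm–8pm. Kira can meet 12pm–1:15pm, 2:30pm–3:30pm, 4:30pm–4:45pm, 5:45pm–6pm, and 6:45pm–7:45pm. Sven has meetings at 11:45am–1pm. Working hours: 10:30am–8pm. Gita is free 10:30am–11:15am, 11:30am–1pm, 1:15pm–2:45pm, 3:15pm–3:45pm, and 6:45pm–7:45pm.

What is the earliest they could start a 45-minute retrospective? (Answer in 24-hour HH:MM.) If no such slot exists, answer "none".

18:45

Sven free within 10:30–20:00: 10:30–11:45, 13:00–20:00.
Oksana ∩ Kira: 12:00–13:15, 14:30–15:30, 16:30–16:45, 17:45–18:00, 18:45–19:45.
Oksana ∩ Kira ∩ Sven: 13:00–13:15, 14:30–15:30, 16:30–16:45, 17:45–18:00, 18:45–19:45.
Oksana ∩ Kira ∩ Sven ∩ Gita: 14:30–14:45, 15:15–15:30, 18:45–19:45.
Windows ≥ 45 min: 18:45–19:45.
Earliest such window starts at 18:45.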